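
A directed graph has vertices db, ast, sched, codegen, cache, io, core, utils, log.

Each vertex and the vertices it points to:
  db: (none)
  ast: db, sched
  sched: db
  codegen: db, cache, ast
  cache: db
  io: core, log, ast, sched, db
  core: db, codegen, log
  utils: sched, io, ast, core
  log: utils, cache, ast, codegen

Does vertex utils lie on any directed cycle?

Yes

utils is on a cycle iff utils can reach itself via ≥1 edge.
utils → io → log → utils — yes.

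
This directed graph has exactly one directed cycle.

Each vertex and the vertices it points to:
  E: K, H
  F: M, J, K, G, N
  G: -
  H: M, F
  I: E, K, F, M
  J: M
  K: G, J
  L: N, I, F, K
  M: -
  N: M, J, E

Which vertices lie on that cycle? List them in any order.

DFS with gray/black marking from N:
N gray
  M gray
  M black
  J gray
    J→M: M black — skip
  J black
  E gray
    K gray
      G gray
      G black
      K→J: J black — skip
    K black
    H gray
      H→M: M black — skip
      F gray
        F→M: M black — skip
        F→J: J black — skip
        F→K: K black — skip
        F→G: G black — skip
        F→N: N is gray → back edge
Back edge closes the cycle N → E → H → F → N; its vertices are {E, F, H, N}.

E, F, H, N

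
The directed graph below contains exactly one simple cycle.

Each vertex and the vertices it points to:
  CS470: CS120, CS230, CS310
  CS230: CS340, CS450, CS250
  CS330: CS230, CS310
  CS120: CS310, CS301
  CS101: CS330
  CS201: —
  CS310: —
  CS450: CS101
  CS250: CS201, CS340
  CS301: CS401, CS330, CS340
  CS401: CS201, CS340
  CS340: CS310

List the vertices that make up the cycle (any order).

CS101, CS230, CS330, CS450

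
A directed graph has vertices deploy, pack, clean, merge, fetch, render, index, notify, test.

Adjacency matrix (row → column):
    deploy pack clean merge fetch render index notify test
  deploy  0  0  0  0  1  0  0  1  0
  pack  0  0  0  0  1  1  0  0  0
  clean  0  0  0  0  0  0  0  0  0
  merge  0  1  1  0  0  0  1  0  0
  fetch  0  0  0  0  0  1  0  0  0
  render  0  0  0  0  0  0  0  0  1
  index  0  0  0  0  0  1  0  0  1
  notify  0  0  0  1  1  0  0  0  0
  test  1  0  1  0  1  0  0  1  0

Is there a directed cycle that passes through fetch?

fetch is on a cycle iff fetch can reach itself via ≥1 edge.
fetch → render → test → fetch — yes.

Yes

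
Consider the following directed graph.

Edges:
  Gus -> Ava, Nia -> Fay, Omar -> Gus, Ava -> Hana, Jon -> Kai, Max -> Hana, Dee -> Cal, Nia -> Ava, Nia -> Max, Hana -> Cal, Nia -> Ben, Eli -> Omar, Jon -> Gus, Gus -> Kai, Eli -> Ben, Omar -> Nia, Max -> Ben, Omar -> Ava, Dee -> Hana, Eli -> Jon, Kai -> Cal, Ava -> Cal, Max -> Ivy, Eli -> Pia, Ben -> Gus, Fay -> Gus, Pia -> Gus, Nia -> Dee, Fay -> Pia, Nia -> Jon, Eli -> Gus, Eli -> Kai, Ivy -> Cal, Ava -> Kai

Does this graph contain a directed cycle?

No

DFS with white/gray/black marking, starting from Ben:
Ben gray
  Gus gray
    Kai gray
      Cal gray
      Cal black
    Kai black
    Ava gray
      Ava→Kai: Kai black — skip
      Ava→Cal: Cal black — skip
      Hana gray
        Hana→Cal: Cal black — skip
      Hana black
    Ava black
  Gus black
Ben black
Max gray
  Ivy gray
    Ivy→Cal: Cal black — skip
  Ivy black
  Max→Ben: Ben black — skip
  Max→Hana: Hana black — skip
Max black
Nia gray
  Dee gray
    Dee→Cal: Cal black — skip
    Dee→Hana: Hana black — skip
  Dee black
  Jon gray
    Jon→Kai: Kai black — skip
    Jon→Gus: Gus black — skip
  Jon black
  Nia→Ben: Ben black — skip
  Fay gray
    Pia gray
      Pia→Gus: Gus black — skip
    Pia black
    Fay→Gus: Gus black — skip
  Fay black
  Nia→Ava: Ava black — skip
  Nia→Max: Max black — skip
Nia black
Eli gray
  Eli→Pia: Pia black — skip
  Eli→Jon: Jon black — skip
  Eli→Ben: Ben black — skip
  Eli→Gus: Gus black — skip
  Eli→Kai: Kai black — skip
  Omar gray
    Omar→Ava: Ava black — skip
    Omar→Gus: Gus black — skip
    Omar→Nia: Nia black — skip
  Omar black
Eli black
Every edge goes to a white or black vertex — no back edge, so the graph is acyclic.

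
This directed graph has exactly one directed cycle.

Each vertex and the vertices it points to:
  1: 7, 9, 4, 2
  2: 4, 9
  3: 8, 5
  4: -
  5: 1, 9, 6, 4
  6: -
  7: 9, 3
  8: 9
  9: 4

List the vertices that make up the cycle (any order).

DFS with gray/black marking from 5:
5 gray
  1 gray
    7 gray
      9 gray
        4 gray
        4 black
      9 black
      3 gray
        8 gray
          8→9: 9 black — skip
        8 black
        3→5: 5 is gray → back edge
Back edge closes the cycle 5 → 1 → 7 → 3 → 5; its vertices are {1, 3, 5, 7}.

1, 3, 5, 7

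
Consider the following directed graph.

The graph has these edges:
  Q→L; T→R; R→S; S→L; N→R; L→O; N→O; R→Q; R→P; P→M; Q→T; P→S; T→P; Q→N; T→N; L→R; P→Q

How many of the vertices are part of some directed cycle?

A vertex is on a directed cycle iff it belongs to a strongly connected component of size ≥ 2 (or has a self-loop).
The vertices on cycles are {L, N, P, Q, R, S, T} — 7 in total.

7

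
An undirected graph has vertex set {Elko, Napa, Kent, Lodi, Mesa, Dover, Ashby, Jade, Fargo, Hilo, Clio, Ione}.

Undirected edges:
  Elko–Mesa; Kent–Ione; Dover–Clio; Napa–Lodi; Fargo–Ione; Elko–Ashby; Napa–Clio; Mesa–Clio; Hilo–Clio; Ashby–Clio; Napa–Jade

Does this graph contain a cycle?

Yes

DFS, tracking each vertex's parent; an edge to a visited non-parent vertex closes a cycle.
Start from Mesa:
visit Mesa (parent –)
  visit Clio (parent Mesa)
    visit Dover (parent Clio)
      Dover–Clio: parent, skip
    Clio–Mesa: parent, skip
    visit Ashby (parent Clio)
      visit Elko (parent Ashby)
        Elko–Ashby: parent, skip
        Elko–Mesa: Mesa visited and ≠ parent → cycle
Cycle: Mesa – Clio – Ashby – Elko – Mesa.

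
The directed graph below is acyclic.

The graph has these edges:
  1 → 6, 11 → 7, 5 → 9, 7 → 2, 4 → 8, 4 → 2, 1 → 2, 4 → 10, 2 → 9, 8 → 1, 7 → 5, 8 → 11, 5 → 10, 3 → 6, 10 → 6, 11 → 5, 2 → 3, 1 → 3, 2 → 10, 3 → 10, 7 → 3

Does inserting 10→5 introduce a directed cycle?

Yes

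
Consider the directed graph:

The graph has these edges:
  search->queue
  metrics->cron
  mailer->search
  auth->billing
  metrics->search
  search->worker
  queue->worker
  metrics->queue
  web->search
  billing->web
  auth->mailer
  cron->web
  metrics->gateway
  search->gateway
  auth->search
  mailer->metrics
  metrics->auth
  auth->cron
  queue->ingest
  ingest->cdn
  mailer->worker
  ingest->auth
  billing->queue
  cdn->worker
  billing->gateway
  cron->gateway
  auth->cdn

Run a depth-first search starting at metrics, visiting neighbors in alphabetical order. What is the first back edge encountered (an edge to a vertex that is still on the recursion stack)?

ingest->auth

DFS from metrics (visiting neighbors in alphabetical order); mark gray on enter, black on exit:
metrics gray
  auth gray
    billing gray
      gateway gray
      gateway black
      queue gray
        ingest gray
          ingest→auth: auth is gray → back edge
First back edge: ingest → auth.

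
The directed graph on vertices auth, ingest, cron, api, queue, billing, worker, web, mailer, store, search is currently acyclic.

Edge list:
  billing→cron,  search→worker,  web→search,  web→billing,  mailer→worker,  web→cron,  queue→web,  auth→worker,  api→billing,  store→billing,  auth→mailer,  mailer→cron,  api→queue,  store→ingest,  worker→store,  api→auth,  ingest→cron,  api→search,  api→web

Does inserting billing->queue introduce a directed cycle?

Adding billing→queue creates a cycle iff queue can already reach billing.
Path from queue: queue → web → billing.
So queue → … → billing → queue is a cycle.

Yes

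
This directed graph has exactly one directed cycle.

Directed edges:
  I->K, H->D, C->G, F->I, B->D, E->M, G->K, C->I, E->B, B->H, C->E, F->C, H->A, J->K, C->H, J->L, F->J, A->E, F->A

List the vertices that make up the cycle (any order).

A, B, E, H

DFS with gray/black marking from E:
E gray
  B gray
    D gray
    D black
    H gray
      A gray
        A→E: E is gray → back edge
Back edge closes the cycle E → B → H → A → E; its vertices are {A, B, E, H}.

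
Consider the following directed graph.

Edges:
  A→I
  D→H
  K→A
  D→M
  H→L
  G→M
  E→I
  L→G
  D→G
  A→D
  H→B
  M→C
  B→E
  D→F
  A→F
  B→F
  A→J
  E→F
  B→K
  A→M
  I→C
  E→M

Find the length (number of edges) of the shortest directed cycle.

5

For each vertex v, BFS finds the shortest path from v back to v.
The shortest such closed walk is B → K → A → D → H → B, length 5.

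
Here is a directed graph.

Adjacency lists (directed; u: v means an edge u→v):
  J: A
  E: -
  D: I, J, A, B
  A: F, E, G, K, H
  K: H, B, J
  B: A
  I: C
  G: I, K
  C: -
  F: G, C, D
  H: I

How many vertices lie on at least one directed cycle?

7

A vertex is on a directed cycle iff it belongs to a strongly connected component of size ≥ 2 (or has a self-loop).
The vertices on cycles are {A, B, D, F, G, J, K} — 7 in total.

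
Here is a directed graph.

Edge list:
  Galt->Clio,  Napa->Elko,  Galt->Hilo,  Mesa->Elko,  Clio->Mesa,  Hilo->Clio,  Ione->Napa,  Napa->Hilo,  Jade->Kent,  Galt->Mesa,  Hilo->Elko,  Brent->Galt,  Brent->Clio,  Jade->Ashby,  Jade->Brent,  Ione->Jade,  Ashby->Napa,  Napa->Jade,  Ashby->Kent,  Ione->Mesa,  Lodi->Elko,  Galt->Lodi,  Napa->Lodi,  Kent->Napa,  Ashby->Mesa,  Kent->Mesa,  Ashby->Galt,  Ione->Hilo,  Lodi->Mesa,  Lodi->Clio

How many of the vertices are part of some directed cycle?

4

A vertex is on a directed cycle iff it belongs to a strongly connected component of size ≥ 2 (or has a self-loop).
The vertices on cycles are {Jade, Kent, Napa, Ashby} — 4 in total.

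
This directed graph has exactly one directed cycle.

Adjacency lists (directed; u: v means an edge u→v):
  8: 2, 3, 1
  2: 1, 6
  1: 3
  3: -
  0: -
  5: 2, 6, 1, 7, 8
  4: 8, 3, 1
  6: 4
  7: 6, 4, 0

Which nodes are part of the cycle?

2, 4, 6, 8

DFS with gray/black marking from 2:
2 gray
  1 gray
    3 gray
    3 black
  1 black
  6 gray
    4 gray
      8 gray
        8→2: 2 is gray → back edge
Back edge closes the cycle 2 → 6 → 4 → 8 → 2; its vertices are {2, 4, 6, 8}.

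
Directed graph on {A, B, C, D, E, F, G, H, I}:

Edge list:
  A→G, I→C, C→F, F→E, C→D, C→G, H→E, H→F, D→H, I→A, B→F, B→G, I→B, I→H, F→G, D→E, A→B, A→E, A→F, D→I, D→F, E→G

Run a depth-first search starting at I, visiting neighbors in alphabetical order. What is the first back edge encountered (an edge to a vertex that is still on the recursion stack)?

DFS from I (visiting neighbors in alphabetical order); mark gray on enter, black on exit:
I gray
  A gray
    B gray
      F gray
        E gray
          G gray
          G black
        E black
        F→G: G black — skip
      F black
      B→G: G black — skip
    B black
    A→E: E black — skip
    A→F: F black — skip
    A→G: G black — skip
  A black
  I→B: B black — skip
  C gray
    D gray
      D→E: E black — skip
      D→F: F black — skip
      H gray
        H→E: E black — skip
        H→F: F black — skip
      H black
      D→I: I is gray → back edge
First back edge: D → I.

D->I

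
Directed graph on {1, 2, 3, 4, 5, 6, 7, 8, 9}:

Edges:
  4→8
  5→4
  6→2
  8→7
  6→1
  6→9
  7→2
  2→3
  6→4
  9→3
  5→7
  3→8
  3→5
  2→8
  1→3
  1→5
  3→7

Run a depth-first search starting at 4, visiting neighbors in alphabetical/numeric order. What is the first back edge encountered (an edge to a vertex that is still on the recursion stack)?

DFS from 4 (visiting neighbors in alphabetical/numeric order); mark gray on enter, black on exit:
4 gray
  8 gray
    7 gray
      2 gray
        3 gray
          5 gray
            5→4: 4 is gray → back edge
First back edge: 5 → 4.

5→4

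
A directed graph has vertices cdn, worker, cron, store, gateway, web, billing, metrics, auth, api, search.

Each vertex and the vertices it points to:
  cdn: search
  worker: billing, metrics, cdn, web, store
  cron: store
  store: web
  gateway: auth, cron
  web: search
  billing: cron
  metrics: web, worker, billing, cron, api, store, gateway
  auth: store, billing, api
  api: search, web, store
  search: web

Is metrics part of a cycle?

Yes

metrics is on a cycle iff metrics can reach itself via ≥1 edge.
metrics → worker → metrics — yes.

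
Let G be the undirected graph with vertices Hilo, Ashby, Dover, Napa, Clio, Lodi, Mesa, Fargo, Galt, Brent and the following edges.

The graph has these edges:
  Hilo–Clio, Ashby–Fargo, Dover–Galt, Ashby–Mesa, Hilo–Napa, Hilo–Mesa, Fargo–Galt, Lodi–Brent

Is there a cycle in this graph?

DFS, tracking each vertex's parent; an edge to a visited non-parent vertex closes a cycle.
Start from Galt:
visit Galt (parent –)
  visit Fargo (parent Galt)
    visit Ashby (parent Fargo)
      Ashby–Fargo: parent, skip
      visit Mesa (parent Ashby)
        visit Hilo (parent Mesa)
          visit Napa (parent Hilo)
            Napa–Hilo: parent, skip
          Hilo–Mesa: parent, skip
          visit Clio (parent Hilo)
            Clio–Hilo: parent, skip
        Mesa–Ashby: parent, skip
    Fargo–Galt: parent, skip
  visit Dover (parent Galt)
    Dover–Galt: parent, skip
visit Lodi (parent –)
  visit Brent (parent Lodi)
    Brent–Lodi: parent, skip
No non-parent visited neighbor found — the graph is a forest.

No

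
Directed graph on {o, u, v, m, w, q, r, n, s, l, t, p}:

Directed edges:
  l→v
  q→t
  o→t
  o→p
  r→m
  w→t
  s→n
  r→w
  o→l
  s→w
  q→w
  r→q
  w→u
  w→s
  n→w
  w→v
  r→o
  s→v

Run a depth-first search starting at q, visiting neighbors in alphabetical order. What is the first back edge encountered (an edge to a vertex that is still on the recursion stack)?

n->w

DFS from q (visiting neighbors in alphabetical order); mark gray on enter, black on exit:
q gray
  t gray
  t black
  w gray
    s gray
      n gray
        n→w: w is gray → back edge
First back edge: n → w.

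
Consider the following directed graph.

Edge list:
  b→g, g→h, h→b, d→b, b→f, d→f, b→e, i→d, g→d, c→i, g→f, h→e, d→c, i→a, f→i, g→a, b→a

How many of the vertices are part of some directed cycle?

A vertex is on a directed cycle iff it belongs to a strongly connected component of size ≥ 2 (or has a self-loop).
The vertices on cycles are {b, c, d, f, g, h, i} — 7 in total.

7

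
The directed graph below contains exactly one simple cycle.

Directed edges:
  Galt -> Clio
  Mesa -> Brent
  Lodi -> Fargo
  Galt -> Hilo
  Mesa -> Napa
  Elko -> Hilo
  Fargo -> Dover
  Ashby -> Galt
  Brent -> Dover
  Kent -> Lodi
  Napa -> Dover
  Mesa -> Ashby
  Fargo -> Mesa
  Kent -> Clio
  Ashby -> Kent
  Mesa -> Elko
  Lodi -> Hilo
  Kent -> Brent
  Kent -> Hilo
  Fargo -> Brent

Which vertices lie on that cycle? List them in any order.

DFS with gray/black marking from Mesa:
Mesa gray
  Elko gray
    Hilo gray
    Hilo black
  Elko black
  Ashby gray
    Kent gray
      Lodi gray
        Lodi→Hilo: Hilo black — skip
        Fargo gray
          Brent gray
            Dover gray
            Dover black
          Brent black
          Fargo→Mesa: Mesa is gray → back edge
Back edge closes the cycle Mesa → Ashby → Kent → Lodi → Fargo → Mesa; its vertices are {Kent, Lodi, Mesa, Ashby, Fargo}.

Kent, Lodi, Mesa, Ashby, Fargo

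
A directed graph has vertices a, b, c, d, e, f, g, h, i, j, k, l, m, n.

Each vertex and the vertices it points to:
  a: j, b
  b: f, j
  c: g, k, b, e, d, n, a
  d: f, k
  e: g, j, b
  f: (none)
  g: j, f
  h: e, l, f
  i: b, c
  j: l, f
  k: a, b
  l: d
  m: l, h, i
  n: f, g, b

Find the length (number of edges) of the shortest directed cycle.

For each vertex v, BFS finds the shortest path from v back to v.
The shortest such closed walk is l → d → k → b → j → l, length 5.

5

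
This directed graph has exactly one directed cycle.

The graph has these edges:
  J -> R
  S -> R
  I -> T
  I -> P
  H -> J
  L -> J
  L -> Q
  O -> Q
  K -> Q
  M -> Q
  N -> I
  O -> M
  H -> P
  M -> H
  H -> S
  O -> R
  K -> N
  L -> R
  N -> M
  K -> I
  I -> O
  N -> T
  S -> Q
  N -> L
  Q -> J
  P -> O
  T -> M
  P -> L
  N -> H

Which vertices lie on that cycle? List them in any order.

DFS with gray/black marking from H:
H gray
  J gray
    R gray
    R black
  J black
  P gray
    O gray
      O→R: R black — skip
      M gray
        M→H: H is gray → back edge
Back edge closes the cycle H → P → O → M → H; its vertices are {H, M, O, P}.

H, M, O, P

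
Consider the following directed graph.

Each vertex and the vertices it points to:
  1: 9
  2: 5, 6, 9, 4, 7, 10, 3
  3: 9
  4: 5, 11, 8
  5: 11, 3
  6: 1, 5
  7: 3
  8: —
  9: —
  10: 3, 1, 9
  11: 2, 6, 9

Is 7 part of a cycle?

No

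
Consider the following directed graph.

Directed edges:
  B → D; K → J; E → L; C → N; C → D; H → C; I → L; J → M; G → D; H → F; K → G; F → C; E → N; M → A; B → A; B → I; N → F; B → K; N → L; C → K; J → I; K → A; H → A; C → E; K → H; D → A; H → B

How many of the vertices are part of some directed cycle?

A vertex is on a directed cycle iff it belongs to a strongly connected component of size ≥ 2 (or has a self-loop).
The vertices on cycles are {B, C, E, F, H, K, N} — 7 in total.

7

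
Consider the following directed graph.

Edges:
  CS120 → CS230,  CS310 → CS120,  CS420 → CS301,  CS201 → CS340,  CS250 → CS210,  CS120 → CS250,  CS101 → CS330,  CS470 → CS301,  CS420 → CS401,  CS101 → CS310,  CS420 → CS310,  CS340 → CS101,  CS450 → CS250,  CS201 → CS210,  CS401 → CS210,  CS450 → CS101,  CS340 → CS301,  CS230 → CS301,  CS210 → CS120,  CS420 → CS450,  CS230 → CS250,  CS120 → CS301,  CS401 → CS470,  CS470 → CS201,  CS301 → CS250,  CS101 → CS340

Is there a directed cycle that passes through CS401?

No

CS401 lies on a cycle iff there is a path from CS401 back to itself.
Exploring from CS401, it never reaches itself; equivalently, its strongly connected component is a singleton.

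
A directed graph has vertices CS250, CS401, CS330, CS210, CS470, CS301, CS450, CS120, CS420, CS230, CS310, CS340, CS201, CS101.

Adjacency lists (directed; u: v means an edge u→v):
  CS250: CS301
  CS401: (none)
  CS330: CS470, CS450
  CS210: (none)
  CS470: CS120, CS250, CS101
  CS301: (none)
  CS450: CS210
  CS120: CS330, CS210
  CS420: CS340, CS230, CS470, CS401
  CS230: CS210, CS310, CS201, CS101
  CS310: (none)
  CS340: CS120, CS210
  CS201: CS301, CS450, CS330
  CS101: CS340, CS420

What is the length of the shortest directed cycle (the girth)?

For each vertex v, BFS finds the shortest path from v back to v.
The shortest such closed walk is CS230 → CS101 → CS420 → CS230, length 3.

3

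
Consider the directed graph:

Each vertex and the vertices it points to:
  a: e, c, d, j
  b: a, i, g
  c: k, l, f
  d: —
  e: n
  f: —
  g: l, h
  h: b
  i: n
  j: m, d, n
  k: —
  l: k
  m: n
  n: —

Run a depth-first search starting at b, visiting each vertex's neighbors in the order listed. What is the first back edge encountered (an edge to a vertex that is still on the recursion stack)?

DFS from b (visiting each vertex's neighbors in the order listed); mark gray on enter, black on exit:
b gray
  a gray
    e gray
      n gray
      n black
    e black
    c gray
      k gray
      k black
      l gray
        l→k: k black — skip
      l black
      f gray
      f black
    c black
    d gray
    d black
    j gray
      m gray
        m→n: n black — skip
      m black
      j→d: d black — skip
      j→n: n black — skip
    j black
  a black
  i gray
    i→n: n black — skip
  i black
  g gray
    g→l: l black — skip
    h gray
      h→b: b is gray → back edge
First back edge: h → b.

h->b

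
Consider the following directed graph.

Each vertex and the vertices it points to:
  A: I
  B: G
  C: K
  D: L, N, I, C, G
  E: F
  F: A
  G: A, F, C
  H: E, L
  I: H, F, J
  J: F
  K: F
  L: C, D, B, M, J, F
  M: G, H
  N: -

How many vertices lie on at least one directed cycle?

13

A vertex is on a directed cycle iff it belongs to a strongly connected component of size ≥ 2 (or has a self-loop).
The vertices on cycles are {A, B, C, D, E, F, G, H, I, J, K, L, M} — 13 in total.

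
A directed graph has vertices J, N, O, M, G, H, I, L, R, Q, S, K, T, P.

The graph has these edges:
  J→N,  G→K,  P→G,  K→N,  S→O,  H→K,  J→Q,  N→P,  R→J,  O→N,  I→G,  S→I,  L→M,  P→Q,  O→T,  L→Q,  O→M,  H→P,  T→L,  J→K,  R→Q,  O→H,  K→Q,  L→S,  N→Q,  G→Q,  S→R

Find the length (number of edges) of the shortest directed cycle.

4

For each vertex v, BFS finds the shortest path from v back to v.
The shortest such closed walk is S → O → T → L → S, length 4.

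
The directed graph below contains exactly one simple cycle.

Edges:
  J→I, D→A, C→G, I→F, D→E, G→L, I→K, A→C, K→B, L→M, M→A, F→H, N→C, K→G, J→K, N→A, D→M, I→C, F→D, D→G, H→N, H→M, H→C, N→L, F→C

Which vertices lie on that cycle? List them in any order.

A, C, G, L, M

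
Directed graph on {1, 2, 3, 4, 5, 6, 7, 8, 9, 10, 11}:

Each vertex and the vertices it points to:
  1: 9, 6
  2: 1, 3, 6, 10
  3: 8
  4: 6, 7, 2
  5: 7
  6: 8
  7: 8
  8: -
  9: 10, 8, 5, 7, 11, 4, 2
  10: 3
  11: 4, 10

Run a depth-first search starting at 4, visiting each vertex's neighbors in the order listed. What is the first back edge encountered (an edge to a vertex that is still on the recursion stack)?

11→4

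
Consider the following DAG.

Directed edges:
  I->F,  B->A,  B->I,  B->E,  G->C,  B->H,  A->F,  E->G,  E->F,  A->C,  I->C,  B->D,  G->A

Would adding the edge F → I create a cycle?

Yes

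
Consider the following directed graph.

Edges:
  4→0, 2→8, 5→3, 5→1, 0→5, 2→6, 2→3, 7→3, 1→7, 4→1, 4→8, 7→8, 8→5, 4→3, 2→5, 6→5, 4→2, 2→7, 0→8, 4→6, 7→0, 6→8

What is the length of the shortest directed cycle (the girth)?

4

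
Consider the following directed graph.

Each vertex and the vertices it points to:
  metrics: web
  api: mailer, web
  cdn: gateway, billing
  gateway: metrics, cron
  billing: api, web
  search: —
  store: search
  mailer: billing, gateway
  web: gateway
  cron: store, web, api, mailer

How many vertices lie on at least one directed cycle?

A vertex is on a directed cycle iff it belongs to a strongly connected component of size ≥ 2 (or has a self-loop).
The vertices on cycles are {api, web, cron, mailer, billing, gateway, metrics} — 7 in total.

7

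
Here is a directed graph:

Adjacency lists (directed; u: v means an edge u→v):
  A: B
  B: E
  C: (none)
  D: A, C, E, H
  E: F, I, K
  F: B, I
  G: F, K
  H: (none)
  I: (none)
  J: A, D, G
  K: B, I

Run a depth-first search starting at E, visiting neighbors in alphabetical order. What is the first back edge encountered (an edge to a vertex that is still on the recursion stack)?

DFS from E (visiting neighbors in alphabetical order); mark gray on enter, black on exit:
E gray
  F gray
    B gray
      B→E: E is gray → back edge
First back edge: B → E.

B→E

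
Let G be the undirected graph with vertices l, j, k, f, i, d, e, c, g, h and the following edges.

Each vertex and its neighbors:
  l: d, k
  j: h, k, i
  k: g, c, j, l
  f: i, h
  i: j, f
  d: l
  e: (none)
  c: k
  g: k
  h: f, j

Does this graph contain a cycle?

Yes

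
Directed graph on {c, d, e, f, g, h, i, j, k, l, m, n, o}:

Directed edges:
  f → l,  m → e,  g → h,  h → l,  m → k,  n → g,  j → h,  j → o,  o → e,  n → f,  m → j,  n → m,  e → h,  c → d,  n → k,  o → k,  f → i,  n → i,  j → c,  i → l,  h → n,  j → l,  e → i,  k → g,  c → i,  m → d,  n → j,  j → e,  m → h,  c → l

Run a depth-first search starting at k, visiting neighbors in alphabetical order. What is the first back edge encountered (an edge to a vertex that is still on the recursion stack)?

DFS from k (visiting neighbors in alphabetical order); mark gray on enter, black on exit:
k gray
  g gray
    h gray
      l gray
      l black
      n gray
        f gray
          i gray
            i→l: l black — skip
          i black
          f→l: l black — skip
        f black
        n→g: g is gray → back edge
First back edge: n → g.

n->g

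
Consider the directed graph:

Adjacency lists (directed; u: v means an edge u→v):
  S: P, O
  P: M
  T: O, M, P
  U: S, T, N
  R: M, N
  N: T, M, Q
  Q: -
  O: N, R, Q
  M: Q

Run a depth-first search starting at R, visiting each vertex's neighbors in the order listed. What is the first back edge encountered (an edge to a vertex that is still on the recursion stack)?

O→N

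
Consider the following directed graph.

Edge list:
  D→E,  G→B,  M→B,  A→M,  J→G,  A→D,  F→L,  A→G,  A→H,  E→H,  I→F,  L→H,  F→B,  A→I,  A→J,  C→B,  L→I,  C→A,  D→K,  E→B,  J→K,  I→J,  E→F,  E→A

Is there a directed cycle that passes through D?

Yes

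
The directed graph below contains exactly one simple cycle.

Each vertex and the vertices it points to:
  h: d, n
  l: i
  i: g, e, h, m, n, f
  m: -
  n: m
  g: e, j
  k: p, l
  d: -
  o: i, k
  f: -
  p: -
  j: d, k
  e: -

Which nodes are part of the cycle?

g, i, j, k, l

DFS with gray/black marking from i:
i gray
  g gray
    e gray
    e black
    j gray
      d gray
      d black
      k gray
        p gray
        p black
        l gray
          l→i: i is gray → back edge
Back edge closes the cycle i → g → j → k → l → i; its vertices are {g, i, j, k, l}.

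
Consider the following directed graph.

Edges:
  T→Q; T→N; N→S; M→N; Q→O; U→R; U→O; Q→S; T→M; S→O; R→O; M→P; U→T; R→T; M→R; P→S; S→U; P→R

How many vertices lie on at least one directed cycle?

8

A vertex is on a directed cycle iff it belongs to a strongly connected component of size ≥ 2 (or has a self-loop).
The vertices on cycles are {M, N, P, Q, R, S, T, U} — 8 in total.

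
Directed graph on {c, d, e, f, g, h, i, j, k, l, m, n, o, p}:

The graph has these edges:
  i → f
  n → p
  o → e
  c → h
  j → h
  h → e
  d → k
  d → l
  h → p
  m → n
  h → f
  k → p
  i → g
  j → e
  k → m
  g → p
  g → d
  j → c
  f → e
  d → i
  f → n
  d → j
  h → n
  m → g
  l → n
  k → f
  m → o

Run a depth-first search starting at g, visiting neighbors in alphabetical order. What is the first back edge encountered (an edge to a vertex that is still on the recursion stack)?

DFS from g (visiting neighbors in alphabetical order); mark gray on enter, black on exit:
g gray
  d gray
    i gray
      f gray
        e gray
        e black
        n gray
          p gray
          p black
        n black
      f black
      i→g: g is gray → back edge
First back edge: i → g.

i->g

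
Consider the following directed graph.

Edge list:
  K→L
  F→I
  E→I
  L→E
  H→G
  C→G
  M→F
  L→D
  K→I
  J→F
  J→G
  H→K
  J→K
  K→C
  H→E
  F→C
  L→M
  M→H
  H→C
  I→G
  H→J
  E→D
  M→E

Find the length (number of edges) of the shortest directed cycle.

For each vertex v, BFS finds the shortest path from v back to v.
The shortest such closed walk is M → H → K → L → M, length 4.

4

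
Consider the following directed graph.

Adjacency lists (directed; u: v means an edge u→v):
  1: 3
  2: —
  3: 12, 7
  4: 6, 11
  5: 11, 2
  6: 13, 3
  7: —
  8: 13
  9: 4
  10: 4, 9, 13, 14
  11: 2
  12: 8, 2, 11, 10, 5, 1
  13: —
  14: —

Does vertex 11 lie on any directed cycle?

11 lies on a cycle iff there is a path from 11 back to itself.
Exploring from 11, it never reaches itself; equivalently, its strongly connected component is a singleton.

No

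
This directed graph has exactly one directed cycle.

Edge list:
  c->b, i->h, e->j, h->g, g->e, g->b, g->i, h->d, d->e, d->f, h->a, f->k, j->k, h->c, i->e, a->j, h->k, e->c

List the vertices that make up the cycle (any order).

g, h, i

DFS with gray/black marking from h:
h gray
  a gray
    j gray
      k gray
      k black
    j black
  a black
  h→k: k black — skip
  d gray
    f gray
      f→k: k black — skip
    f black
    e gray
      e→j: j black — skip
      c gray
        b gray
        b black
      c black
    e black
  d black
  h→c: c black — skip
  g gray
    i gray
      i→e: e black — skip
      i→h: h is gray → back edge
Back edge closes the cycle h → g → i → h; its vertices are {g, h, i}.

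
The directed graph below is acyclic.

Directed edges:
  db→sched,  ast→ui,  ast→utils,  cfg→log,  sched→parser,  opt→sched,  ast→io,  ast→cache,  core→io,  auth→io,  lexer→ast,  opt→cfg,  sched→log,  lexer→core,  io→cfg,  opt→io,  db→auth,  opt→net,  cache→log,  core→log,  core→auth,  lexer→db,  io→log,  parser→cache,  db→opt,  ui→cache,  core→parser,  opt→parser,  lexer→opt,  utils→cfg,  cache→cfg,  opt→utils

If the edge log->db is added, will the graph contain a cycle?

Yes

Adding log→db creates a cycle iff db can already reach log.
Path from db: db → sched → log.
So db → … → log → db is a cycle.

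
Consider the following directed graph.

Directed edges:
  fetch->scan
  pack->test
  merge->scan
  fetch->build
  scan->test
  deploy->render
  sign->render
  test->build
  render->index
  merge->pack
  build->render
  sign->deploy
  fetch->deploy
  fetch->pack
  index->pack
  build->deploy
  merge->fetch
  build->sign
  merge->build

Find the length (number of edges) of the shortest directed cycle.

5

For each vertex v, BFS finds the shortest path from v back to v.
The shortest such closed walk is pack → test → build → render → index → pack, length 5.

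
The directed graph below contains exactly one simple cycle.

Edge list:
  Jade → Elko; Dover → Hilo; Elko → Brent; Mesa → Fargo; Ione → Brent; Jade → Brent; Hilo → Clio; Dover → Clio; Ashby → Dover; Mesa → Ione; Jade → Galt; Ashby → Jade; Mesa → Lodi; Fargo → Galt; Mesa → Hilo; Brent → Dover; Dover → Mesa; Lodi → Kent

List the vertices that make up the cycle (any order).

Ione, Mesa, Brent, Dover

DFS with gray/black marking from Dover:
Dover gray
  Mesa gray
    Fargo gray
      Galt gray
      Galt black
    Fargo black
    Ione gray
      Brent gray
        Brent→Dover: Dover is gray → back edge
Back edge closes the cycle Dover → Mesa → Ione → Brent → Dover; its vertices are {Ione, Mesa, Brent, Dover}.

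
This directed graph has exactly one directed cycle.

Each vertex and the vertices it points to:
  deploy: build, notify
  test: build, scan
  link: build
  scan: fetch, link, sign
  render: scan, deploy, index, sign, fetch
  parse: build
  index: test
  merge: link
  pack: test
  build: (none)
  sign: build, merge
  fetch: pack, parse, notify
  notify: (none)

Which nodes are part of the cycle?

pack, scan, test, fetch

DFS with gray/black marking from scan:
scan gray
  fetch gray
    pack gray
      test gray
        build gray
        build black
        test→scan: scan is gray → back edge
Back edge closes the cycle scan → fetch → pack → test → scan; its vertices are {pack, scan, test, fetch}.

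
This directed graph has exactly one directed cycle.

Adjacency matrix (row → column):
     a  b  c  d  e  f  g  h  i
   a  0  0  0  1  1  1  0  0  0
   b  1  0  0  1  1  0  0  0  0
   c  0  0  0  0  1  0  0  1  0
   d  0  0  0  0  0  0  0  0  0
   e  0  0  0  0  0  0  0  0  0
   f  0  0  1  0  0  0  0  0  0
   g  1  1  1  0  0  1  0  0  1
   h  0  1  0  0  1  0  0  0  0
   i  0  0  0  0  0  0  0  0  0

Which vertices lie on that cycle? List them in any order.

DFS with gray/black marking from f:
f gray
  c gray
    h gray
      e gray
      e black
      b gray
        a gray
          a→e: e black — skip
          d gray
          d black
          a→f: f is gray → back edge
Back edge closes the cycle f → c → h → b → a → f; its vertices are {a, b, c, f, h}.

a, b, c, f, h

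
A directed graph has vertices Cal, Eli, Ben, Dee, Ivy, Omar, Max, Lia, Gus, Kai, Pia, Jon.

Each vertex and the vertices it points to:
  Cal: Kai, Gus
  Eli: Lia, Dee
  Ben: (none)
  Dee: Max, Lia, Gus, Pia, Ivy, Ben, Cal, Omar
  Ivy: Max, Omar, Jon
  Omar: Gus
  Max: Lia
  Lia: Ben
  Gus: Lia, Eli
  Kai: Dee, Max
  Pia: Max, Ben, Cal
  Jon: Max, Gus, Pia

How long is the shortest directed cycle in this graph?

For each vertex v, BFS finds the shortest path from v back to v.
The shortest such closed walk is Dee → Cal → Kai → Dee, length 3.

3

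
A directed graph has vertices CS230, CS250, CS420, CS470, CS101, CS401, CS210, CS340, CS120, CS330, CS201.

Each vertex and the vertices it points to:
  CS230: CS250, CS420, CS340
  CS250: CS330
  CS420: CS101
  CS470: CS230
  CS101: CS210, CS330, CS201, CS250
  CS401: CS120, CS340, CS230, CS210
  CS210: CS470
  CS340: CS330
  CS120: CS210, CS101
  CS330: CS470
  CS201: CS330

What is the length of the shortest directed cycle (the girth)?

For each vertex v, BFS finds the shortest path from v back to v.
The shortest such closed walk is CS230 → CS250 → CS330 → CS470 → CS230, length 4.

4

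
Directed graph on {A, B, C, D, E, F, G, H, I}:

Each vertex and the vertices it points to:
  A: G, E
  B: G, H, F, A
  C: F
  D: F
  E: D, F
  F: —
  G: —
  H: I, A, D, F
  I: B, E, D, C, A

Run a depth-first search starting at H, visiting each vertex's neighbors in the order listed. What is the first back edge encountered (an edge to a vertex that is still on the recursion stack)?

DFS from H (visiting each vertex's neighbors in the order listed); mark gray on enter, black on exit:
H gray
  I gray
    B gray
      G gray
      G black
      B→H: H is gray → back edge
First back edge: B → H.

B->H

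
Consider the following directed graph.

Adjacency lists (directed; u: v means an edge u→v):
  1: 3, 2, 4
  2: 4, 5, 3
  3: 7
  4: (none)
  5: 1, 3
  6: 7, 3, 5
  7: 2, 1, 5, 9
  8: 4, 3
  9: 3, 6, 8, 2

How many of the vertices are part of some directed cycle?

A vertex is on a directed cycle iff it belongs to a strongly connected component of size ≥ 2 (or has a self-loop).
The vertices on cycles are {1, 2, 3, 5, 6, 7, 8, 9} — 8 in total.

8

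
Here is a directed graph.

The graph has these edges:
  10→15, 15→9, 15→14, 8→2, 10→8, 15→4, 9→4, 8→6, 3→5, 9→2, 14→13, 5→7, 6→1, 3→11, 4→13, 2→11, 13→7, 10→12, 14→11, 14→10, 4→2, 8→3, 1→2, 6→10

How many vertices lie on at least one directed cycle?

5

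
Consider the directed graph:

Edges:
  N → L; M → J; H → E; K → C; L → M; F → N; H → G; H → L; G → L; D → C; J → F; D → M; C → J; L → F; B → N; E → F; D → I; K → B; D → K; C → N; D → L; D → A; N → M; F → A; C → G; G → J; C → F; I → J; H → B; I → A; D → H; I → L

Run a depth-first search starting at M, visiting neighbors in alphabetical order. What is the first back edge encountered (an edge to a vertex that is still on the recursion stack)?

DFS from M (visiting neighbors in alphabetical order); mark gray on enter, black on exit:
M gray
  J gray
    F gray
      A gray
      A black
      N gray
        L gray
          L→F: F is gray → back edge
First back edge: L → F.

L->F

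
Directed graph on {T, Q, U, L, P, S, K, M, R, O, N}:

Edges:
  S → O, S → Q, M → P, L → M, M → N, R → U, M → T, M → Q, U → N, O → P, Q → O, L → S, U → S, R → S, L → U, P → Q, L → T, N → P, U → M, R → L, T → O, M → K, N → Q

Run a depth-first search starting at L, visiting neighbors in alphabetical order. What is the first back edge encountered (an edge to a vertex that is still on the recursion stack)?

O->P

DFS from L (visiting neighbors in alphabetical order); mark gray on enter, black on exit:
L gray
  M gray
    K gray
    K black
    N gray
      P gray
        Q gray
          O gray
            O→P: P is gray → back edge
First back edge: O → P.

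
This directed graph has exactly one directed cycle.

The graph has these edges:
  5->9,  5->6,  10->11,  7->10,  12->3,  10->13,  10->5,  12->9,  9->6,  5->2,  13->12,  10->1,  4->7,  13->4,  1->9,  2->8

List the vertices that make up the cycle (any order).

DFS with gray/black marking from 10:
10 gray
  1 gray
    9 gray
      6 gray
      6 black
    9 black
  1 black
  13 gray
    12 gray
      12→9: 9 black — skip
      3 gray
      3 black
    12 black
    4 gray
      7 gray
        7→10: 10 is gray → back edge
Back edge closes the cycle 10 → 13 → 4 → 7 → 10; its vertices are {4, 7, 10, 13}.

4, 7, 10, 13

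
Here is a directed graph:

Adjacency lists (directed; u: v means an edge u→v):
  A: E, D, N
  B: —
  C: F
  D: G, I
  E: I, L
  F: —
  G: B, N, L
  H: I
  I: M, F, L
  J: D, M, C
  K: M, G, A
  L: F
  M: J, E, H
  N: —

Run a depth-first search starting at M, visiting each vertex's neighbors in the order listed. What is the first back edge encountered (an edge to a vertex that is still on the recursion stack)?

DFS from M (visiting each vertex's neighbors in the order listed); mark gray on enter, black on exit:
M gray
  J gray
    D gray
      G gray
        B gray
        B black
        N gray
        N black
        L gray
          F gray
          F black
        L black
      G black
      I gray
        I→M: M is gray → back edge
First back edge: I → M.

I→M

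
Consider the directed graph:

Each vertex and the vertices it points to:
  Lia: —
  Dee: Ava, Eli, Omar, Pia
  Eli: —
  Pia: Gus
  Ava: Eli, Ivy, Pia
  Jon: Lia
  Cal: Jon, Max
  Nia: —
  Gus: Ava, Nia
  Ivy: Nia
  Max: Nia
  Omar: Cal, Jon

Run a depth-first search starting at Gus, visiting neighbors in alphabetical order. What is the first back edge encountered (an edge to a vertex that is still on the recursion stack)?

Pia->Gus

DFS from Gus (visiting neighbors in alphabetical order); mark gray on enter, black on exit:
Gus gray
  Ava gray
    Eli gray
    Eli black
    Ivy gray
      Nia gray
      Nia black
    Ivy black
    Pia gray
      Pia→Gus: Gus is gray → back edge
First back edge: Pia → Gus.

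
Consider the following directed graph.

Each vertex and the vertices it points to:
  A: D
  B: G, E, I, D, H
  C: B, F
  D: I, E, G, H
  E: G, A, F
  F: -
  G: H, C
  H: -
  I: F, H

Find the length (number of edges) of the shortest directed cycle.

3

For each vertex v, BFS finds the shortest path from v back to v.
The shortest such closed walk is B → G → C → B, length 3.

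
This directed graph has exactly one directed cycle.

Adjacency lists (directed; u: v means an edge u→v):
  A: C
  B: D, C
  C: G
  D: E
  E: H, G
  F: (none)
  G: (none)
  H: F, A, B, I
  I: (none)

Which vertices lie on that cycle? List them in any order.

DFS with gray/black marking from E:
E gray
  H gray
    F gray
    F black
    A gray
      C gray
        G gray
        G black
      C black
    A black
    B gray
      D gray
        D→E: E is gray → back edge
Back edge closes the cycle E → H → B → D → E; its vertices are {B, D, E, H}.

B, D, E, H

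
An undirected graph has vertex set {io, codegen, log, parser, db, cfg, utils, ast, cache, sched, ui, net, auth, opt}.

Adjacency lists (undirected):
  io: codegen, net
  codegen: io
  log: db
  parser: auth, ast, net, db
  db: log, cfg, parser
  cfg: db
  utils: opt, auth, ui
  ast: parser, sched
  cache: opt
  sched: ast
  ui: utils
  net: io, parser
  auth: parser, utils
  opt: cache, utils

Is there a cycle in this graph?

DFS, tracking each vertex's parent; an edge to a visited non-parent vertex closes a cycle.
Start from ui:
visit ui (parent –)
  visit utils (parent ui)
    visit opt (parent utils)
      visit cache (parent opt)
        cache–opt: parent, skip
      opt–utils: parent, skip
    visit auth (parent utils)
      visit parser (parent auth)
        parser–auth: parent, skip
        visit ast (parent parser)
          ast–parser: parent, skip
          visit sched (parent ast)
            sched–ast: parent, skip
        visit net (parent parser)
          visit io (parent net)
            visit codegen (parent io)
              codegen–io: parent, skip
            io–net: parent, skip
          net–parser: parent, skip
        visit db (parent parser)
          visit log (parent db)
            log–db: parent, skip
          visit cfg (parent db)
            cfg–db: parent, skip
          db–parser: parent, skip
      auth–utils: parent, skip
    utils–ui: parent, skip
No non-parent visited neighbor found — the graph is a forest.

No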